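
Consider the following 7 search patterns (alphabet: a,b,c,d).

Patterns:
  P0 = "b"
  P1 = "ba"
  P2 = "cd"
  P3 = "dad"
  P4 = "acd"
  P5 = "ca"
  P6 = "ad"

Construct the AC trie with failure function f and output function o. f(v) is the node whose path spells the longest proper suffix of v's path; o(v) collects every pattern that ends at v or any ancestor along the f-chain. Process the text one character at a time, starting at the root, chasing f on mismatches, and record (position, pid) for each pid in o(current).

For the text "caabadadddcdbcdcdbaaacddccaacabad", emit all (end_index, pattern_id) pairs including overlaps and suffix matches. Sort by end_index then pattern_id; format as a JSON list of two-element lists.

Build:
Trie nodes:
  0='ε' goto a→8 b→1 c→3 d→5
  1='b' goto a→2  ←P0
  2='ba' goto ·  ←P1
  3='c' goto a→11 d→4
  4='cd' goto ·  ←P2
  5='d' goto a→6
  6='da' goto d→7
  7='dad' goto ·  ←P3
  8='a' goto c→9 d→12
  9='ac' goto d→10
  10='acd' goto ·  ←P4
  11='ca' goto ·  ←P5
  12='ad' goto ·  ←P6

Failure links (BFS by depth):
  fail(1) 'b': from fail(0)=0 chase 'b': 0 ⇒ 0;  out={0}∪out(0)={0}
  fail(3) 'c': from fail(0)=0 chase 'c': 0 ⇒ 0;  out=∅∪out(0)=∅
  fail(5) 'd': from fail(0)=0 chase 'd': 0 ⇒ 0;  out=∅∪out(0)=∅
  fail(8) 'a': from fail(0)=0 chase 'a': 0 ⇒ 0;  out=∅∪out(0)=∅
  fail(2) 'ba': from fail(1)=0 chase 'a': 0 ⇒ 8;  out={1}∪out(8)={1}
  fail(4) 'cd': from fail(3)=0 chase 'd': 0 ⇒ 5;  out={2}∪out(5)={2}
  fail(6) 'da': from fail(5)=0 chase 'a': 0 ⇒ 8;  out=∅∪out(8)=∅
  fail(9) 'ac': from fail(8)=0 chase 'c': 0 ⇒ 3;  out=∅∪out(3)=∅
  fail(11) 'ca': from fail(3)=0 chase 'a': 0 ⇒ 8;  out={5}∪out(8)={5}
  fail(12) 'ad': from fail(8)=0 chase 'd': 0 ⇒ 5;  out={6}∪out(5)={6}
  fail(7) 'dad': from fail(6)=8 chase 'd': 8 ⇒ 12;  out={3}∪out(12)={3,6}
  fail(10) 'acd': from fail(9)=3 chase 'd': 3 ⇒ 4;  out={4}∪out(4)={2,4}

Scan:
[0] read 'c'  n0⇒n3
[1] read 'a'  n3⇒n11  ** P5@[0:1]
[2] read 'a'  n11⇒n8 (via fail)
[3] read 'b'  n8⇒n1 (via fail)  ** P0@[3:3]
[4] read 'a'  n1⇒n2  ** P1@[3:4]
[5] read 'd'  n2⇒n12 (via fail)  ** P6@[4:5]
[6] read 'a'  n12⇒n6 (via fail)
[7] read 'd'  n6⇒n7  ** P3@[5:7],P6@[6:7]
[8] read 'd'  n7⇒n5 (via fail)
[9] read 'd'  n5⇒n5 (via fail)
[10] read 'c'  n5⇒n3 (via fail)
[11] read 'd'  n3⇒n4  ** P2@[10:11]
[12] read 'b'  n4⇒n1 (via fail)  ** P0@[12:12]
[13] read 'c'  n1⇒n3 (via fail)
[14] read 'd'  n3⇒n4  ** P2@[13:14]
[15] read 'c'  n4⇒n3 (via fail)
[16] read 'd'  n3⇒n4  ** P2@[15:16]
[17] read 'b'  n4⇒n1 (via fail)  ** P0@[17:17]
[18] read 'a'  n1⇒n2  ** P1@[17:18]
[19] read 'a'  n2⇒n8 (via fail)
[20] read 'a'  n8⇒n8 (via fail)
[21] read 'c'  n8⇒n9
[22] read 'd'  n9⇒n10  ** P2@[21:22],P4@[20:22]
[23] read 'd'  n10⇒n5 (via fail)
[24] read 'c'  n5⇒n3 (via fail)
[25] read 'c'  n3⇒n3 (via fail)
[26] read 'a'  n3⇒n11  ** P5@[25:26]
[27] read 'a'  n11⇒n8 (via fail)
[28] read 'c'  n8⇒n9
[29] read 'a'  n9⇒n11 (via fail)  ** P5@[28:29]
[30] read 'b'  n11⇒n1 (via fail)  ** P0@[30:30]
[31] read 'a'  n1⇒n2  ** P1@[30:31]
[32] read 'd'  n2⇒n12 (via fail)  ** P6@[31:32]

Matches: [[1,5],[3,0],[4,1],[5,6],[7,3],[7,6],[11,2],[12,0],[14,2],[16,2],[17,0],[18,1],[22,2],[22,4],[26,5],[29,5],[30,0],[31,1],[32,6]]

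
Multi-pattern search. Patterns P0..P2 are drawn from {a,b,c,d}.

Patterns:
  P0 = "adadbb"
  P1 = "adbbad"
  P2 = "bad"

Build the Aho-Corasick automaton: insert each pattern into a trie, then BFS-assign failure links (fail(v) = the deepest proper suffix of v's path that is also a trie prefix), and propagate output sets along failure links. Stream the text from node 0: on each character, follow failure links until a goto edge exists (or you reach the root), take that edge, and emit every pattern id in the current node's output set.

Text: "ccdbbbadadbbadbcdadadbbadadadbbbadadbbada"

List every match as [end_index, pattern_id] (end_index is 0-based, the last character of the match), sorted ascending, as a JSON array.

Build:
Trie (insert patterns):
  0='ε' goto a→1 b→11
  1='a' goto d→2
  2='ad' goto a→3 b→7
  3='ada' goto d→4
  4='adad' goto b→5
  5='adadb' goto b→6
  6='adadbb' goto ·  [P0 ends]
  7='adb' goto b→8
  8='adbb' goto a→9
  9='adbba' goto d→10
  10='adbbad' goto ·  [P1 ends]
  11='b' goto a→12
  12='ba' goto d→13
  13='bad' goto ·  [P2 ends]

BFS fail/out derivation:
  fail(1) 'a': from fail(0)=0 chase 'a': 0 ⇒ 0;  out=∅∪out(0)=∅
  fail(11) 'b': from fail(0)=0 chase 'b': 0 ⇒ 0;  out=∅∪out(0)=∅
  fail(2) 'ad': from fail(1)=0 chase 'd': 0 ⇒ 0;  out=∅∪out(0)=∅
  fail(12) 'ba': from fail(11)=0 chase 'a': 0 ⇒ 1;  out=∅∪out(1)=∅
  fail(3) 'ada': from fail(2)=0 chase 'a': 0 ⇒ 1;  out=∅∪out(1)=∅
  fail(7) 'adb': from fail(2)=0 chase 'b': 0 ⇒ 11;  out=∅∪out(11)=∅
  fail(13) 'bad': from fail(12)=1 chase 'd': 1 ⇒ 2;  out={2}∪out(2)={2}
  fail(4) 'adad': from fail(3)=1 chase 'd': 1 ⇒ 2;  out=∅∪out(2)=∅
  fail(8) 'adbb': from fail(7)=11 chase 'b': 11→0 ⇒ 11;  out=∅∪out(11)=∅
  fail(5) 'adadb': from fail(4)=2 chase 'b': 2 ⇒ 7;  out=∅∪out(7)=∅
  fail(9) 'adbba': from fail(8)=11 chase 'a': 11 ⇒ 12;  out=∅∪out(12)=∅
  fail(6) 'adadbb': from fail(5)=7 chase 'b': 7 ⇒ 8;  out={0}∪out(8)={0}
  fail(10) 'adbbad': from fail(9)=12 chase 'd': 12 ⇒ 13;  out={1}∪out(13)={1,2}

Text stream:
pos 0 'c': at 0
pos 1 'c': at 0
pos 2 'd': at 0
pos 3 'b': at 11
pos 4 'b': at 11 (fail-walked)
pos 5 'b': at 11 (fail-walked)
pos 6 'a': at 12
pos 7 'd': at 13  ** P2@[5:7]
pos 8 'a': at 3 (fail-walked)
pos 9 'd': at 4
pos 10 'b': at 5
pos 11 'b': at 6  ** P0@[6:11]
pos 12 'a': at 9 (fail-walked)
pos 13 'd': at 10  ** P1@[8:13],P2@[11:13]
pos 14 'b': at 7 (fail-walked)
pos 15 'c': at 0 (fail-walked)
pos 16 'd': at 0
pos 17 'a': at 1
pos 18 'd': at 2
pos 19 'a': at 3
pos 20 'd': at 4
pos 21 'b': at 5
pos 22 'b': at 6  ** P0@[17:22]
pos 23 'a': at 9 (fail-walked)
pos 24 'd': at 10  ** P1@[19:24],P2@[22:24]
pos 25 'a': at 3 (fail-walked)
pos 26 'd': at 4
pos 27 'a': at 3 (fail-walked)
pos 28 'd': at 4
pos 29 'b': at 5
pos 30 'b': at 6  ** P0@[25:30]
pos 31 'b': at 11 (fail-walked)
pos 32 'a': at 12
pos 33 'd': at 13  ** P2@[31:33]
pos 34 'a': at 3 (fail-walked)
pos 35 'd': at 4
pos 36 'b': at 5
pos 37 'b': at 6  ** P0@[32:37]
pos 38 'a': at 9 (fail-walked)
pos 39 'd': at 10  ** P1@[34:39],P2@[37:39]
pos 40 'a': at 3 (fail-walked)

Matches: [[7,2],[11,0],[13,1],[13,2],[22,0],[24,1],[24,2],[30,0],[33,2],[37,0],[39,1],[39,2]]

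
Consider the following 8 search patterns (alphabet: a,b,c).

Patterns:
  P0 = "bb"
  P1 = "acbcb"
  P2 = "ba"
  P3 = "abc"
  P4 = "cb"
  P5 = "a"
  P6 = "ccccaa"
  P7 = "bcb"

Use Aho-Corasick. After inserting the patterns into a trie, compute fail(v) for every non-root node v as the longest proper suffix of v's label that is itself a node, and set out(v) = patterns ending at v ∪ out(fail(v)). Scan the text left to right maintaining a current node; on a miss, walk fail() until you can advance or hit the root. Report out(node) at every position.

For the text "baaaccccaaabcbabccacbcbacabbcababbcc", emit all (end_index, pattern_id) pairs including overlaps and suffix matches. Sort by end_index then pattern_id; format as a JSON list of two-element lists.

Build automaton:
Trie (insert patterns):
  0='ε' goto a→3 b→1 c→11
  1='b' goto a→8 b→2 c→18
  2='bb' goto ·  [P0 ends]
  3='a' goto b→9 c→4  [P5 ends]
  4='ac' goto b→5
  5='acb' goto c→6
  6='acbc' goto b→7
  7='acbcb' goto ·  [P1 ends]
  8='ba' goto ·  [P2 ends]
  9='ab' goto c→10
  10='abc' goto ·  [P3 ends]
  11='c' goto b→12 c→13
  12='cb' goto ·  [P4 ends]
  13='cc' goto c→14
  14='ccc' goto c→15
  15='cccc' goto a→16
  16='cccca' goto a→17
  17='ccccaa' goto ·  [P6 ends]
  18='bc' goto b→19
  19='bcb' goto ·  [P7 ends]

BFS fail/out derivation:
  fail(1) 'b': from fail(0)=0 chase 'b': 0 ⇒ 0;  out=∅∪out(0)=∅
  fail(3) 'a': from fail(0)=0 chase 'a': 0 ⇒ 0;  out={5}∪out(0)={5}
  fail(11) 'c': from fail(0)=0 chase 'c': 0 ⇒ 0;  out=∅∪out(0)=∅
  fail(2) 'bb': from fail(1)=0 chase 'b': 0 ⇒ 1;  out={0}∪out(1)={0}
  fail(4) 'ac': from fail(3)=0 chase 'c': 0 ⇒ 11;  out=∅∪out(11)=∅
  fail(8) 'ba': from fail(1)=0 chase 'a': 0 ⇒ 3;  out={2}∪out(3)={2,5}
  fail(9) 'ab': from fail(3)=0 chase 'b': 0 ⇒ 1;  out=∅∪out(1)=∅
  fail(12) 'cb': from fail(11)=0 chase 'b': 0 ⇒ 1;  out={4}∪out(1)={4}
  fail(13) 'cc': from fail(11)=0 chase 'c': 0 ⇒ 11;  out=∅∪out(11)=∅
  fail(18) 'bc': from fail(1)=0 chase 'c': 0 ⇒ 11;  out=∅∪out(11)=∅
  fail(5) 'acb': from fail(4)=11 chase 'b': 11 ⇒ 12;  out=∅∪out(12)={4}
  fail(10) 'abc': from fail(9)=1 chase 'c': 1 ⇒ 18;  out={3}∪out(18)={3}
  fail(14) 'ccc': from fail(13)=11 chase 'c': 11 ⇒ 13;  out=∅∪out(13)=∅
  fail(19) 'bcb': from fail(18)=11 chase 'b': 11 ⇒ 12;  out={7}∪out(12)={4,7}
  fail(6) 'acbc': from fail(5)=12 chase 'c': 12→1 ⇒ 18;  out=∅∪out(18)=∅
  fail(15) 'cccc': from fail(14)=13 chase 'c': 13 ⇒ 14;  out=∅∪out(14)=∅
  fail(7) 'acbcb': from fail(6)=18 chase 'b': 18 ⇒ 19;  out={1}∪out(19)={1,4,7}
  fail(16) 'cccca': from fail(15)=14 chase 'a': 14→13→11→0 ⇒ 3;  out=∅∪out(3)={5}
  fail(17) 'ccccaa': from fail(16)=3 chase 'a': 3→0 ⇒ 3;  out={6}∪out(3)={5,6}

Run:
[0] read 'b'  n0⇒n1
[1] read 'a'  n1⇒n8  → match P2@[0:1],P5@[1:1]
[2] read 'a'  n8⇒n3 ·f  → match P5@[2:2]
[3] read 'a'  n3⇒n3 ·f  → match P5@[3:3]
[4] read 'c'  n3⇒n4
[5] read 'c'  n4⇒n13 ·f
[6] read 'c'  n13⇒n14
[7] read 'c'  n14⇒n15
[8] read 'a'  n15⇒n16  → match P5@[8:8]
[9] read 'a'  n16⇒n17  → match P5@[9:9],P6@[4:9]
[10] read 'a'  n17⇒n3 ·f  → match P5@[10:10]
[11] read 'b'  n3⇒n9
[12] read 'c'  n9⇒n10  → match P3@[10:12]
[13] read 'b'  n10⇒n19 ·f  → match P4@[12:13],P7@[11:13]
[14] read 'a'  n19⇒n8 ·f  → match P2@[13:14],P5@[14:14]
[15] read 'b'  n8⇒n9 ·f
[16] read 'c'  n9⇒n10  → match P3@[14:16]
[17] read 'c'  n10⇒n13 ·f
[18] read 'a'  n13⇒n3 ·f  → match P5@[18:18]
[19] read 'c'  n3⇒n4
[20] read 'b'  n4⇒n5  → match P4@[19:20]
[21] read 'c'  n5⇒n6
[22] read 'b'  n6⇒n7  → match P1@[18:22],P4@[21:22],P7@[20:22]
[23] read 'a'  n7⇒n8 ·f  → match P2@[22:23],P5@[23:23]
[24] read 'c'  n8⇒n4 ·f
[25] read 'a'  n4⇒n3 ·f  → match P5@[25:25]
[26] read 'b'  n3⇒n9
[27] read 'b'  n9⇒n2 ·f  → match P0@[26:27]
[28] read 'c'  n2⇒n18 ·f
[29] read 'a'  n18⇒n3 ·f  → match P5@[29:29]
[30] read 'b'  n3⇒n9
[31] read 'a'  n9⇒n8 ·f  → match P2@[30:31],P5@[31:31]
[32] read 'b'  n8⇒n9 ·f
[33] read 'b'  n9⇒n2 ·f  → match P0@[32:33]
[34] read 'c'  n2⇒n18 ·f
[35] read 'c'  n18⇒n13 ·f

All matches (sorted): [[1,2],[1,5],[2,5],[3,5],[8,5],[9,5],[9,6],[10,5],[12,3],[13,4],[13,7],[14,2],[14,5],[16,3],[18,5],[20,4],[22,1],[22,4],[22,7],[23,2],[23,5],[25,5],[27,0],[29,5],[31,2],[31,5],[33,0]]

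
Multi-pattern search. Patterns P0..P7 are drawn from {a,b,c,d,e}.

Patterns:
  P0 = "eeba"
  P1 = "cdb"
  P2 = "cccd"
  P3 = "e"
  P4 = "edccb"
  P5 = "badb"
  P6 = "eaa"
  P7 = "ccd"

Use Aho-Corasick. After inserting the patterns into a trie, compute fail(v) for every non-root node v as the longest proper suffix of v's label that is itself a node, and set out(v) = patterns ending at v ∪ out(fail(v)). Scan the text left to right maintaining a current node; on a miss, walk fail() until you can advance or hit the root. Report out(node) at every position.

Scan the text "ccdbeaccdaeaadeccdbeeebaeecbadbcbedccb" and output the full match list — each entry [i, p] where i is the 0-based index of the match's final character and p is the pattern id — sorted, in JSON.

Construct AC machine:
Trie nodes:
  0='ε' goto b→15 c→5 e→1
  1='e' goto a→19 d→11 e→2  [P3 ends]
  2='ee' goto b→3
  3='eeb' goto a→4
  4='eeba' goto ·  [P0 ends]
  5='c' goto c→8 d→6
  6='cd' goto b→7
  7='cdb' goto ·  [P1 ends]
  8='cc' goto c→9 d→21
  9='ccc' goto d→10
  10='cccd' goto ·  [P2 ends]
  11='ed' goto c→12
  12='edc' goto c→13
  13='edcc' goto b→14
  14='edccb' goto ·  [P4 ends]
  15='b' goto a→16
  16='ba' goto d→17
  17='bad' goto b→18
  18='badb' goto ·  [P5 ends]
  19='ea' goto a→20
  20='eaa' goto ·  [P6 ends]
  21='ccd' goto ·  [P7 ends]

BFS fail/out derivation:
  fail(1) 'e': from fail(0)=0 chase 'e': 0 ⇒ 0;  out={3}∪out(0)={3}
  fail(5) 'c': from fail(0)=0 chase 'c': 0 ⇒ 0;  out=∅∪out(0)=∅
  fail(15) 'b': from fail(0)=0 chase 'b': 0 ⇒ 0;  out=∅∪out(0)=∅
  fail(2) 'ee': from fail(1)=0 chase 'e': 0 ⇒ 1;  out=∅∪out(1)={3}
  fail(6) 'cd': from fail(5)=0 chase 'd': 0 ⇒ 0;  out=∅∪out(0)=∅
  fail(8) 'cc': from fail(5)=0 chase 'c': 0 ⇒ 5;  out=∅∪out(5)=∅
  fail(11) 'ed': from fail(1)=0 chase 'd': 0 ⇒ 0;  out=∅∪out(0)=∅
  fail(16) 'ba': from fail(15)=0 chase 'a': 0 ⇒ 0;  out=∅∪out(0)=∅
  fail(19) 'ea': from fail(1)=0 chase 'a': 0 ⇒ 0;  out=∅∪out(0)=∅
  fail(3) 'eeb': from fail(2)=1 chase 'b': 1→0 ⇒ 15;  out=∅∪out(15)=∅
  fail(7) 'cdb': from fail(6)=0 chase 'b': 0 ⇒ 15;  out={1}∪out(15)={1}
  fail(9) 'ccc': from fail(8)=5 chase 'c': 5 ⇒ 8;  out=∅∪out(8)=∅
  fail(12) 'edc': from fail(11)=0 chase 'c': 0 ⇒ 5;  out=∅∪out(5)=∅
  fail(17) 'bad': from fail(16)=0 chase 'd': 0 ⇒ 0;  out=∅∪out(0)=∅
  fail(20) 'eaa': from fail(19)=0 chase 'a': 0 ⇒ 0;  out={6}∪out(0)={6}
  fail(21) 'ccd': from fail(8)=5 chase 'd': 5 ⇒ 6;  out={7}∪out(6)={7}
  fail(4) 'eeba': from fail(3)=15 chase 'a': 15 ⇒ 16;  out={0}∪out(16)={0}
  fail(10) 'cccd': from fail(9)=8 chase 'd': 8 ⇒ 21;  out={2}∪out(21)={2,7}
  fail(13) 'edcc': from fail(12)=5 chase 'c': 5 ⇒ 8;  out=∅∪out(8)=∅
  fail(18) 'badb': from fail(17)=0 chase 'b': 0 ⇒ 15;  out={5}∪out(15)={5}
  fail(14) 'edccb': from fail(13)=8 chase 'b': 8→5→0 ⇒ 15;  out={4}∪out(15)={4}

Scan:
[0] read 'c'  n0⇒n5
[1] read 'c'  n5⇒n8
[2] read 'd'  n8⇒n21  ** P7@[0:2]
[3] read 'b'  n21⇒n7 (via fail)  ** P1@[1:3]
[4] read 'e'  n7⇒n1 (via fail)  ** P3@[4:4]
[5] read 'a'  n1⇒n19
[6] read 'c'  n19⇒n5 (via fail)
[7] read 'c'  n5⇒n8
[8] read 'd'  n8⇒n21  ** P7@[6:8]
[9] read 'a'  n21⇒n0 (via fail)
[10] read 'e'  n0⇒n1  ** P3@[10:10]
[11] read 'a'  n1⇒n19
[12] read 'a'  n19⇒n20  ** P6@[10:12]
[13] read 'd'  n20⇒n0 (via fail)
[14] read 'e'  n0⇒n1  ** P3@[14:14]
[15] read 'c'  n1⇒n5 (via fail)
[16] read 'c'  n5⇒n8
[17] read 'd'  n8⇒n21  ** P7@[15:17]
[18] read 'b'  n21⇒n7 (via fail)  ** P1@[16:18]
[19] read 'e'  n7⇒n1 (via fail)  ** P3@[19:19]
[20] read 'e'  n1⇒n2  ** P3@[20:20]
[21] read 'e'  n2⇒n2 (via fail)  ** P3@[21:21]
[22] read 'b'  n2⇒n3
[23] read 'a'  n3⇒n4  ** P0@[20:23]
[24] read 'e'  n4⇒n1 (via fail)  ** P3@[24:24]
[25] read 'e'  n1⇒n2  ** P3@[25:25]
[26] read 'c'  n2⇒n5 (via fail)
[27] read 'b'  n5⇒n15 (via fail)
[28] read 'a'  n15⇒n16
[29] read 'd'  n16⇒n17
[30] read 'b'  n17⇒n18  ** P5@[27:30]
[31] read 'c'  n18⇒n5 (via fail)
[32] read 'b'  n5⇒n15 (via fail)
[33] read 'e'  n15⇒n1 (via fail)  ** P3@[33:33]
[34] read 'd'  n1⇒n11
[35] read 'c'  n11⇒n12
[36] read 'c'  n12⇒n13
[37] read 'b'  n13⇒n14  ** P4@[33:37]

All matches (sorted): [[2,7],[3,1],[4,3],[8,7],[10,3],[12,6],[14,3],[17,7],[18,1],[19,3],[20,3],[21,3],[23,0],[24,3],[25,3],[30,5],[33,3],[37,4]]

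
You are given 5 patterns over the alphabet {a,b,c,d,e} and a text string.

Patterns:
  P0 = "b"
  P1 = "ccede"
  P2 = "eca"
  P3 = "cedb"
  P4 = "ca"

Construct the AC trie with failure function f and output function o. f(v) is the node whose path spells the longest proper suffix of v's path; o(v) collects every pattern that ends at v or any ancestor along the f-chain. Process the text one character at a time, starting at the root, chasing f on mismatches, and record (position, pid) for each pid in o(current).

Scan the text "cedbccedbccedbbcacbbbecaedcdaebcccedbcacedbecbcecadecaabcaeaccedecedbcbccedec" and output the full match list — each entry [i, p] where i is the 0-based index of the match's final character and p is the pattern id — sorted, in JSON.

Construct AC machine:
Trie (insert patterns):
  n0 'ε': b→1 c→2 e→7
  n1 'b': ·  [P0 ends]
  n2 'c': a→13 c→3 e→10
  n3 'cc': e→4
  n4 'cce': d→5
  n5 'cced': e→6
  n6 'ccede': ·  [P1 ends]
  n7 'e': c→8
  n8 'ec': a→9
  n9 'eca': ·  [P2 ends]
  n10 'ce': d→11
  n11 'ced': b→12
  n12 'cedb': ·  [P3 ends]
  n13 'ca': ·  [P4 ends]

Failure links (BFS by depth):
  n1('b'): parent n0 fail=0; on 'b' 0 → fail=0;  out {0}∪∅={0}
  n2('c'): parent n0 fail=0; on 'c' 0 → fail=0;  out ∅∪∅=∅
  n7('e'): parent n0 fail=0; on 'e' 0 → fail=0;  out ∅∪∅=∅
  n3('cc'): parent n2 fail=0; on 'c' 0 → fail=2;  out ∅∪∅=∅
  n8('ec'): parent n7 fail=0; on 'c' 0 → fail=2;  out ∅∪∅=∅
  n10('ce'): parent n2 fail=0; on 'e' 0 → fail=7;  out ∅∪∅=∅
  n13('ca'): parent n2 fail=0; on 'a' 0 → fail=0;  out {4}∪∅={4}
  n4('cce'): parent n3 fail=2; on 'e' 2 → fail=10;  out ∅∪∅=∅
  n9('eca'): parent n8 fail=2; on 'a' 2 → fail=13;  out {2}∪{4}={2,4}
  n11('ced'): parent n10 fail=7; on 'd' 7→0 → fail=0;  out ∅∪∅=∅
  n5('cced'): parent n4 fail=10; on 'd' 10 → fail=11;  out ∅∪∅=∅
  n12('cedb'): parent n11 fail=0; on 'b' 0 → fail=1;  out {3}∪{0}={0,3}
  n6('ccede'): parent n5 fail=11; on 'e' 11→0 → fail=7;  out {1}∪∅={1}

Text stream:
[0] read 'c'  n0⇒n2
[1] read 'e'  n2⇒n10
[2] read 'd'  n10⇒n11
[3] read 'b'  n11⇒n12  → match P0@[3:3],P3@[0:3]
[4] read 'c'  n12⇒n2 ·f
[5] read 'c'  n2⇒n3
[6] read 'e'  n3⇒n4
[7] read 'd'  n4⇒n5
[8] read 'b'  n5⇒n12 ·f  → match P0@[8:8],P3@[5:8]
[9] read 'c'  n12⇒n2 ·f
[10] read 'c'  n2⇒n3
[11] read 'e'  n3⇒n4
[12] read 'd'  n4⇒n5
[13] read 'b'  n5⇒n12 ·f  → match P0@[13:13],P3@[10:13]
[14] read 'b'  n12⇒n1 ·f  → match P0@[14:14]
[15] read 'c'  n1⇒n2 ·f
[16] read 'a'  n2⇒n13  → match P4@[15:16]
[17] read 'c'  n13⇒n2 ·f
[18] read 'b'  n2⇒n1 ·f  → match P0@[18:18]
[19] read 'b'  n1⇒n1 ·f  → match P0@[19:19]
[20] read 'b'  n1⇒n1 ·f  → match P0@[20:20]
[21] read 'e'  n1⇒n7 ·f
[22] read 'c'  n7⇒n8
[23] read 'a'  n8⇒n9  → match P2@[21:23],P4@[22:23]
[24] read 'e'  n9⇒n7 ·f
[25] read 'd'  n7⇒n0 ·f
[26] read 'c'  n0⇒n2
[27] read 'd'  n2⇒n0 ·f
[28] read 'a'  n0⇒n0
[29] read 'e'  n0⇒n7
[30] read 'b'  n7⇒n1 ·f  → match P0@[30:30]
[31] read 'c'  n1⇒n2 ·f
[32] read 'c'  n2⇒n3
[33] read 'c'  n3⇒n3 ·f
[34] read 'e'  n3⇒n4
[35] read 'd'  n4⇒n5
[36] read 'b'  n5⇒n12 ·f  → match P0@[36:36],P3@[33:36]
[37] read 'c'  n12⇒n2 ·f
[38] read 'a'  n2⇒n13  → match P4@[37:38]
[39] read 'c'  n13⇒n2 ·f
[40] read 'e'  n2⇒n10
[41] read 'd'  n10⇒n11
[42] read 'b'  n11⇒n12  → match P0@[42:42],P3@[39:42]
[43] read 'e'  n12⇒n7 ·f
[44] read 'c'  n7⇒n8
[45] read 'b'  n8⇒n1 ·f  → match P0@[45:45]
[46] read 'c'  n1⇒n2 ·f
[47] read 'e'  n2⇒n10
[48] read 'c'  n10⇒n8 ·f
[49] read 'a'  n8⇒n9  → match P2@[47:49],P4@[48:49]
[50] read 'd'  n9⇒n0 ·f
[51] read 'e'  n0⇒n7
[52] read 'c'  n7⇒n8
[53] read 'a'  n8⇒n9  → match P2@[51:53],P4@[52:53]
[54] read 'a'  n9⇒n0 ·f
[55] read 'b'  n0⇒n1  → match P0@[55:55]
[56] read 'c'  n1⇒n2 ·f
[57] read 'a'  n2⇒n13  → match P4@[56:57]
[58] read 'e'  n13⇒n7 ·f
[59] read 'a'  n7⇒n0 ·f
[60] read 'c'  n0⇒n2
[61] read 'c'  n2⇒n3
[62] read 'e'  n3⇒n4
[63] read 'd'  n4⇒n5
[64] read 'e'  n5⇒n6  → match P1@[60:64]
[65] read 'c'  n6⇒n8 ·f
[66] read 'e'  n8⇒n10 ·f
[67] read 'd'  n10⇒n11
[68] read 'b'  n11⇒n12  → match P0@[68:68],P3@[65:68]
[69] read 'c'  n12⇒n2 ·f
[70] read 'b'  n2⇒n1 ·f  → match P0@[70:70]
[71] read 'c'  n1⇒n2 ·f
[72] read 'c'  n2⇒n3
[73] read 'e'  n3⇒n4
[74] read 'd'  n4⇒n5
[75] read 'e'  n5⇒n6  → match P1@[71:75]
[76] read 'c'  n6⇒n8 ·f

All matches (sorted): [[3,0],[3,3],[8,0],[8,3],[13,0],[13,3],[14,0],[16,4],[18,0],[19,0],[20,0],[23,2],[23,4],[30,0],[36,0],[36,3],[38,4],[42,0],[42,3],[45,0],[49,2],[49,4],[53,2],[53,4],[55,0],[57,4],[64,1],[68,0],[68,3],[70,0],[75,1]]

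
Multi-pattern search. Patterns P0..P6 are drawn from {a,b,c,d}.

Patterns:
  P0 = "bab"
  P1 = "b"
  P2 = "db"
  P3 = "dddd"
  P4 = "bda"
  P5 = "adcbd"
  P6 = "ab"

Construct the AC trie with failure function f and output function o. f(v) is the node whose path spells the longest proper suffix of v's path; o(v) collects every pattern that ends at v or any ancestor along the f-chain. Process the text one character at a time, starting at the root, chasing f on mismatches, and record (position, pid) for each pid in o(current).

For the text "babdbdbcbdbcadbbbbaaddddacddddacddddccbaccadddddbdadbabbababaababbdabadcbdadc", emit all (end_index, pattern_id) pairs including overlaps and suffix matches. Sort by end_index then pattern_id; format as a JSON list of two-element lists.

Build:
Trie (insert patterns):
  0='ε' goto a→11 b→1 d→4
  1='b' goto a→2 d→9  [P1 ends]
  2='ba' goto b→3
  3='bab' goto ·  [P0 ends]
  4='d' goto b→5 d→6
  5='db' goto ·  [P2 ends]
  6='dd' goto d→7
  7='ddd' goto d→8
  8='dddd' goto ·  [P3 ends]
  9='bd' goto a→10
  10='bda' goto ·  [P4 ends]
  11='a' goto b→16 d→12
  12='ad' goto c→13
  13='adc' goto b→14
  14='adcb' goto d→15
  15='adcbd' goto ·  [P5 ends]
  16='ab' goto ·  [P6 ends]

Failure links (BFS by depth):
  n1('b'): parent n0 fail=0; on 'b' 0 → fail=0;  out {1}∪∅={1}
  n4('d'): parent n0 fail=0; on 'd' 0 → fail=0;  out ∅∪∅=∅
  n11('a'): parent n0 fail=0; on 'a' 0 → fail=0;  out ∅∪∅=∅
  n2('ba'): parent n1 fail=0; on 'a' 0 → fail=11;  out ∅∪∅=∅
  n5('db'): parent n4 fail=0; on 'b' 0 → fail=1;  out {2}∪{1}={1,2}
  n6('dd'): parent n4 fail=0; on 'd' 0 → fail=4;  out ∅∪∅=∅
  n9('bd'): parent n1 fail=0; on 'd' 0 → fail=4;  out ∅∪∅=∅
  n12('ad'): parent n11 fail=0; on 'd' 0 → fail=4;  out ∅∪∅=∅
  n16('ab'): parent n11 fail=0; on 'b' 0 → fail=1;  out {6}∪{1}={1,6}
  n3('bab'): parent n2 fail=11; on 'b' 11 → fail=16;  out {0}∪{1,6}={0,1,6}
  n7('ddd'): parent n6 fail=4; on 'd' 4 → fail=6;  out ∅∪∅=∅
  n10('bda'): parent n9 fail=4; on 'a' 4→0 → fail=11;  out {4}∪∅={4}
  n13('adc'): parent n12 fail=4; on 'c' 4→0 → fail=0;  out ∅∪∅=∅
  n8('dddd'): parent n7 fail=6; on 'd' 6 → fail=7;  out {3}∪∅={3}
  n14('adcb'): parent n13 fail=0; on 'b' 0 → fail=1;  out ∅∪{1}={1}
  n15('adcbd'): parent n14 fail=1; on 'd' 1 → fail=9;  out {5}∪∅={5}

Text stream:
i=0 'b': node 0→1  → match P1@[0:0]
i=1 'a': node 1→2
i=2 'b': node 2→3  → match P0@[0:2],P1@[2:2],P6@[1:2]
i=3 'd': node 3→9 (fail-walked)
i=4 'b': node 9→5 (fail-walked)  → match P1@[4:4],P2@[3:4]
i=5 'd': node 5→9 (fail-walked)
i=6 'b': node 9→5 (fail-walked)  → match P1@[6:6],P2@[5:6]
i=7 'c': node 5→0 (fail-walked)
i=8 'b': node 0→1  → match P1@[8:8]
i=9 'd': node 1→9
i=10 'b': node 9→5 (fail-walked)  → match P1@[10:10],P2@[9:10]
i=11 'c': node 5→0 (fail-walked)
i=12 'a': node 0→11
i=13 'd': node 11→12
i=14 'b': node 12→5 (fail-walked)  → match P1@[14:14],P2@[13:14]
i=15 'b': node 5→1 (fail-walked)  → match P1@[15:15]
i=16 'b': node 1→1 (fail-walked)  → match P1@[16:16]
i=17 'b': node 1→1 (fail-walked)  → match P1@[17:17]
i=18 'a': node 1→2
i=19 'a': node 2→11 (fail-walked)
i=20 'd': node 11→12
i=21 'd': node 12→6 (fail-walked)
i=22 'd': node 6→7
i=23 'd': node 7→8  → match P3@[20:23]
i=24 'a': node 8→11 (fail-walked)
i=25 'c': node 11→0 (fail-walked)
i=26 'd': node 0→4
i=27 'd': node 4→6
i=28 'd': node 6→7
i=29 'd': node 7→8  → match P3@[26:29]
i=30 'a': node 8→11 (fail-walked)
i=31 'c': node 11→0 (fail-walked)
i=32 'd': node 0→4
i=33 'd': node 4→6
i=34 'd': node 6→7
i=35 'd': node 7→8  → match P3@[32:35]
i=36 'c': node 8→0 (fail-walked)
i=37 'c': node 0→0
i=38 'b': node 0→1  → match P1@[38:38]
i=39 'a': node 1→2
i=40 'c': node 2→0 (fail-walked)
i=41 'c': node 0→0
i=42 'a': node 0→11
i=43 'd': node 11→12
i=44 'd': node 12→6 (fail-walked)
i=45 'd': node 6→7
i=46 'd': node 7→8  → match P3@[43:46]
i=47 'd': node 8→8 (fail-walked)  → match P3@[44:47]
i=48 'b': node 8→5 (fail-walked)  → match P1@[48:48],P2@[47:48]
i=49 'd': node 5→9 (fail-walked)
i=50 'a': node 9→10  → match P4@[48:50]
i=51 'd': node 10→12 (fail-walked)
i=52 'b': node 12→5 (fail-walked)  → match P1@[52:52],P2@[51:52]
i=53 'a': node 5→2 (fail-walked)
i=54 'b': node 2→3  → match P0@[52:54],P1@[54:54],P6@[53:54]
i=55 'b': node 3→1 (fail-walked)  → match P1@[55:55]
i=56 'a': node 1→2
i=57 'b': node 2→3  → match P0@[55:57],P1@[57:57],P6@[56:57]
i=58 'a': node 3→2 (fail-walked)
i=59 'b': node 2→3  → match P0@[57:59],P1@[59:59],P6@[58:59]
i=60 'a': node 3→2 (fail-walked)
i=61 'a': node 2→11 (fail-walked)
i=62 'b': node 11→16  → match P1@[62:62],P6@[61:62]
i=63 'a': node 16→2 (fail-walked)
i=64 'b': node 2→3  → match P0@[62:64],P1@[64:64],P6@[63:64]
i=65 'b': node 3→1 (fail-walked)  → match P1@[65:65]
i=66 'd': node 1→9
i=67 'a': node 9→10  → match P4@[65:67]
i=68 'b': node 10→16 (fail-walked)  → match P1@[68:68],P6@[67:68]
i=69 'a': node 16→2 (fail-walked)
i=70 'd': node 2→12 (fail-walked)
i=71 'c': node 12→13
i=72 'b': node 13→14  → match P1@[72:72]
i=73 'd': node 14→15  → match P5@[69:73]
i=74 'a': node 15→10 (fail-walked)  → match P4@[72:74]
i=75 'd': node 10→12 (fail-walked)
i=76 'c': node 12→13

All matches (sorted): [[0,1],[2,0],[2,1],[2,6],[4,1],[4,2],[6,1],[6,2],[8,1],[10,1],[10,2],[14,1],[14,2],[15,1],[16,1],[17,1],[23,3],[29,3],[35,3],[38,1],[46,3],[47,3],[48,1],[48,2],[50,4],[52,1],[52,2],[54,0],[54,1],[54,6],[55,1],[57,0],[57,1],[57,6],[59,0],[59,1],[59,6],[62,1],[62,6],[64,0],[64,1],[64,6],[65,1],[67,4],[68,1],[68,6],[72,1],[73,5],[74,4]]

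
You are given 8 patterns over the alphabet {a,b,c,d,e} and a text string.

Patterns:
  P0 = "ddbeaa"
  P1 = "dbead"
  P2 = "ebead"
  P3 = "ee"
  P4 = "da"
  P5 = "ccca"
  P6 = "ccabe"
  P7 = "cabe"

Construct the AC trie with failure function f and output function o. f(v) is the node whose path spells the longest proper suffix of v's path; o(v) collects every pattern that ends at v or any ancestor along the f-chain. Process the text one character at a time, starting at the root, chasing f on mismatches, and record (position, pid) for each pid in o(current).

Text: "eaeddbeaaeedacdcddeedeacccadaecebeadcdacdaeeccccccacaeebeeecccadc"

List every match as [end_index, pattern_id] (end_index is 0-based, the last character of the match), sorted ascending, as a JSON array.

Construct AC machine:
Trie nodes:
  0='ε' goto c→18 d→1 e→11
  1='d' goto a→17 b→7 d→2
  2='dd' goto b→3
  3='ddb' goto e→4
  4='ddbe' goto a→5
  5='ddbea' goto a→6
  6='ddbeaa' goto ·  ←P0
  7='db' goto e→8
  8='dbe' goto a→9
  9='dbea' goto d→10
  10='dbead' goto ·  ←P1
  11='e' goto b→12 e→16
  12='eb' goto e→13
  13='ebe' goto a→14
  14='ebea' goto d→15
  15='ebead' goto ·  ←P2
  16='ee' goto ·  ←P3
  17='da' goto ·  ←P4
  18='c' goto a→25 c→19
  19='cc' goto a→22 c→20
  20='ccc' goto a→21
  21='ccca' goto ·  ←P5
  22='cca' goto b→23
  23='ccab' goto e→24
  24='ccabe' goto ·  ←P6
  25='ca' goto b→26
  26='cab' goto e→27
  27='cabe' goto ·  ←P7

Failure links (BFS by depth):
  fail(1) 'd': from fail(0)=0 chase 'd': 0 ⇒ 0;  out=∅∪out(0)=∅
  fail(11) 'e': from fail(0)=0 chase 'e': 0 ⇒ 0;  out=∅∪out(0)=∅
  fail(18) 'c': from fail(0)=0 chase 'c': 0 ⇒ 0;  out=∅∪out(0)=∅
  fail(2) 'dd': from fail(1)=0 chase 'd': 0 ⇒ 1;  out=∅∪out(1)=∅
  fail(7) 'db': from fail(1)=0 chase 'b': 0 ⇒ 0;  out=∅∪out(0)=∅
  fail(12) 'eb': from fail(11)=0 chase 'b': 0 ⇒ 0;  out=∅∪out(0)=∅
  fail(16) 'ee': from fail(11)=0 chase 'e': 0 ⇒ 11;  out={3}∪out(11)={3}
  fail(17) 'da': from fail(1)=0 chase 'a': 0 ⇒ 0;  out={4}∪out(0)={4}
  fail(19) 'cc': from fail(18)=0 chase 'c': 0 ⇒ 18;  out=∅∪out(18)=∅
  fail(25) 'ca': from fail(18)=0 chase 'a': 0 ⇒ 0;  out=∅∪out(0)=∅
  fail(3) 'ddb': from fail(2)=1 chase 'b': 1 ⇒ 7;  out=∅∪out(7)=∅
  fail(8) 'dbe': from fail(7)=0 chase 'e': 0 ⇒ 11;  out=∅∪out(11)=∅
  fail(13) 'ebe': from fail(12)=0 chase 'e': 0 ⇒ 11;  out=∅∪out(11)=∅
  fail(20) 'ccc': from fail(19)=18 chase 'c': 18 ⇒ 19;  out=∅∪out(19)=∅
  fail(22) 'cca': from fail(19)=18 chase 'a': 18 ⇒ 25;  out=∅∪out(25)=∅
  fail(26) 'cab': from fail(25)=0 chase 'b': 0 ⇒ 0;  out=∅∪out(0)=∅
  fail(4) 'ddbe': from fail(3)=7 chase 'e': 7 ⇒ 8;  out=∅∪out(8)=∅
  fail(9) 'dbea': from fail(8)=11 chase 'a': 11→0 ⇒ 0;  out=∅∪out(0)=∅
  fail(14) 'ebea': from fail(13)=11 chase 'a': 11→0 ⇒ 0;  out=∅∪out(0)=∅
  fail(21) 'ccca': from fail(20)=19 chase 'a': 19 ⇒ 22;  out={5}∪out(22)={5}
  fail(23) 'ccab': from fail(22)=25 chase 'b': 25 ⇒ 26;  out=∅∪out(26)=∅
  fail(27) 'cabe': from fail(26)=0 chase 'e': 0 ⇒ 11;  out={7}∪out(11)={7}
  fail(5) 'ddbea': from fail(4)=8 chase 'a': 8 ⇒ 9;  out=∅∪out(9)=∅
  fail(10) 'dbead': from fail(9)=0 chase 'd': 0 ⇒ 1;  out={1}∪out(1)={1}
  fail(15) 'ebead': from fail(14)=0 chase 'd': 0 ⇒ 1;  out={2}∪out(1)={2}
  fail(24) 'ccabe': from fail(23)=26 chase 'e': 26 ⇒ 27;  out={6}∪out(27)={6,7}
  fail(6) 'ddbeaa': from fail(5)=9 chase 'a': 9→0 ⇒ 0;  out={0}∪out(0)={0}

Run:
i=0 'e': node 0→11
i=1 'a': node 11→0 (via fail)
i=2 'e': node 0→11
i=3 'd': node 11→1 (via fail)
i=4 'd': node 1→2
i=5 'b': node 2→3
i=6 'e': node 3→4
i=7 'a': node 4→5
i=8 'a': node 5→6  ** P0@[3:8]
i=9 'e': node 6→11 (via fail)
i=10 'e': node 11→16  ** P3@[9:10]
i=11 'd': node 16→1 (via fail)
i=12 'a': node 1→17  ** P4@[11:12]
i=13 'c': node 17→18 (via fail)
i=14 'd': node 18→1 (via fail)
i=15 'c': node 1→18 (via fail)
i=16 'd': node 18→1 (via fail)
i=17 'd': node 1→2
i=18 'e': node 2→11 (via fail)
i=19 'e': node 11→16  ** P3@[18:19]
i=20 'd': node 16→1 (via fail)
i=21 'e': node 1→11 (via fail)
i=22 'a': node 11→0 (via fail)
i=23 'c': node 0→18
i=24 'c': node 18→19
i=25 'c': node 19→20
i=26 'a': node 20→21  ** P5@[23:26]
i=27 'd': node 21→1 (via fail)
i=28 'a': node 1→17  ** P4@[27:28]
i=29 'e': node 17→11 (via fail)
i=30 'c': node 11→18 (via fail)
i=31 'e': node 18→11 (via fail)
i=32 'b': node 11→12
i=33 'e': node 12→13
i=34 'a': node 13→14
i=35 'd': node 14→15  ** P2@[31:35]
i=36 'c': node 15→18 (via fail)
i=37 'd': node 18→1 (via fail)
i=38 'a': node 1→17  ** P4@[37:38]
i=39 'c': node 17→18 (via fail)
i=40 'd': node 18→1 (via fail)
i=41 'a': node 1→17  ** P4@[40:41]
i=42 'e': node 17→11 (via fail)
i=43 'e': node 11→16  ** P3@[42:43]
i=44 'c': node 16→18 (via fail)
i=45 'c': node 18→19
i=46 'c': node 19→20
i=47 'c': node 20→20 (via fail)
i=48 'c': node 20→20 (via fail)
i=49 'c': node 20→20 (via fail)
i=50 'a': node 20→21  ** P5@[47:50]
i=51 'c': node 21→18 (via fail)
i=52 'a': node 18→25
i=53 'e': node 25→11 (via fail)
i=54 'e': node 11→16  ** P3@[53:54]
i=55 'b': node 16→12 (via fail)
i=56 'e': node 12→13
i=57 'e': node 13→16 (via fail)  ** P3@[56:57]
i=58 'e': node 16→16 (via fail)  ** P3@[57:58]
i=59 'c': node 16→18 (via fail)
i=60 'c': node 18→19
i=61 'c': node 19→20
i=62 'a': node 20→21  ** P5@[59:62]
i=63 'd': node 21→1 (via fail)
i=64 'c': node 1→18 (via fail)

Matches: [[8,0],[10,3],[12,4],[19,3],[26,5],[28,4],[35,2],[38,4],[41,4],[43,3],[50,5],[54,3],[57,3],[58,3],[62,5]]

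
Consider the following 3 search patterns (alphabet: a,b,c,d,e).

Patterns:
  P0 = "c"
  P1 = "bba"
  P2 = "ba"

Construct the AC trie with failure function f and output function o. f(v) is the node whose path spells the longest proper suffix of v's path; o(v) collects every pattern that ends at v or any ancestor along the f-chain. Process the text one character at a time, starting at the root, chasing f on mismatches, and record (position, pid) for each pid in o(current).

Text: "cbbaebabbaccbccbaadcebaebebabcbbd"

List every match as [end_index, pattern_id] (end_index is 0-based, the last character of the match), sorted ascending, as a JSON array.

Construct AC machine:
Trie nodes:
  0='ε' goto b→2 c→1
  1='c' goto ·  ←P0
  2='b' goto a→5 b→3
  3='bb' goto a→4
  4='bba' goto ·  ←P1
  5='ba' goto ·  ←P2

Failure links (BFS by depth):
  n1('c'): parent n0 fail=0; on 'c' 0 → fail=0;  out {0}∪∅={0}
  n2('b'): parent n0 fail=0; on 'b' 0 → fail=0;  out ∅∪∅=∅
  n3('bb'): parent n2 fail=0; on 'b' 0 → fail=2;  out ∅∪∅=∅
  n5('ba'): parent n2 fail=0; on 'a' 0 → fail=0;  out {2}∪∅={2}
  n4('bba'): parent n3 fail=2; on 'a' 2 → fail=5;  out {1}∪{2}={1,2}

Run:
i=0 'c': node 0→1  emit P0@[0:0]
i=1 'b': node 1→2 (fail-walked)
i=2 'b': node 2→3
i=3 'a': node 3→4  emit P1@[1:3],P2@[2:3]
i=4 'e': node 4→0 (fail-walked)
i=5 'b': node 0→2
i=6 'a': node 2→5  emit P2@[5:6]
i=7 'b': node 5→2 (fail-walked)
i=8 'b': node 2→3
i=9 'a': node 3→4  emit P1@[7:9],P2@[8:9]
i=10 'c': node 4→1 (fail-walked)  emit P0@[10:10]
i=11 'c': node 1→1 (fail-walked)  emit P0@[11:11]
i=12 'b': node 1→2 (fail-walked)
i=13 'c': node 2→1 (fail-walked)  emit P0@[13:13]
i=14 'c': node 1→1 (fail-walked)  emit P0@[14:14]
i=15 'b': node 1→2 (fail-walked)
i=16 'a': node 2→5  emit P2@[15:16]
i=17 'a': node 5→0 (fail-walked)
i=18 'd': node 0→0
i=19 'c': node 0→1  emit P0@[19:19]
i=20 'e': node 1→0 (fail-walked)
i=21 'b': node 0→2
i=22 'a': node 2→5  emit P2@[21:22]
i=23 'e': node 5→0 (fail-walked)
i=24 'b': node 0→2
i=25 'e': node 2→0 (fail-walked)
i=26 'b': node 0→2
i=27 'a': node 2→5  emit P2@[26:27]
i=28 'b': node 5→2 (fail-walked)
i=29 'c': node 2→1 (fail-walked)  emit P0@[29:29]
i=30 'b': node 1→2 (fail-walked)
i=31 'b': node 2→3
i=32 'd': node 3→0 (fail-walked)

Result: [[0,0],[3,1],[3,2],[6,2],[9,1],[9,2],[10,0],[11,0],[13,0],[14,0],[16,2],[19,0],[22,2],[27,2],[29,0]]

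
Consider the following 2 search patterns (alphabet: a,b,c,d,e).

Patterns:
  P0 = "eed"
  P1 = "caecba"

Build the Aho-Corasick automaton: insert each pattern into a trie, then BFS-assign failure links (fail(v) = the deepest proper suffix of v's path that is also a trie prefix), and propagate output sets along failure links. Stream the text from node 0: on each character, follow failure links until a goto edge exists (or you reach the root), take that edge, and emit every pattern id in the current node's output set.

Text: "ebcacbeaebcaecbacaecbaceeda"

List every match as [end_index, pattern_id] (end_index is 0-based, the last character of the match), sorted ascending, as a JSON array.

Build automaton:
Trie nodes:
  0='ε' goto c→4 e→1
  1='e' goto e→2
  2='ee' goto d→3
  3='eed' goto ·  ←P0
  4='c' goto a→5
  5='ca' goto e→6
  6='cae' goto c→7
  7='caec' goto b→8
  8='caecb' goto a→9
  9='caecba' goto ·  ←P1

BFS fail/out derivation:
  n1('e'): parent n0 fail=0; on 'e' 0 → fail=0;  out ∅∪∅=∅
  n4('c'): parent n0 fail=0; on 'c' 0 → fail=0;  out ∅∪∅=∅
  n2('ee'): parent n1 fail=0; on 'e' 0 → fail=1;  out ∅∪∅=∅
  n5('ca'): parent n4 fail=0; on 'a' 0 → fail=0;  out ∅∪∅=∅
  n3('eed'): parent n2 fail=1; on 'd' 1→0 → fail=0;  out {0}∪∅={0}
  n6('cae'): parent n5 fail=0; on 'e' 0 → fail=1;  out ∅∪∅=∅
  n7('caec'): parent n6 fail=1; on 'c' 1→0 → fail=4;  out ∅∪∅=∅
  n8('caecb'): parent n7 fail=4; on 'b' 4→0 → fail=0;  out ∅∪∅=∅
  n9('caecba'): parent n8 fail=0; on 'a' 0 → fail=0;  out {1}∪∅={1}

Run:
i=0 'e': node 0→1
i=1 'b': node 1→0 (fail-walked)
i=2 'c': node 0→4
i=3 'a': node 4→5
i=4 'c': node 5→4 (fail-walked)
i=5 'b': node 4→0 (fail-walked)
i=6 'e': node 0→1
i=7 'a': node 1→0 (fail-walked)
i=8 'e': node 0→1
i=9 'b': node 1→0 (fail-walked)
i=10 'c': node 0→4
i=11 'a': node 4→5
i=12 'e': node 5→6
i=13 'c': node 6→7
i=14 'b': node 7→8
i=15 'a': node 8→9  ** P1@[10:15]
i=16 'c': node 9→4 (fail-walked)
i=17 'a': node 4→5
i=18 'e': node 5→6
i=19 'c': node 6→7
i=20 'b': node 7→8
i=21 'a': node 8→9  ** P1@[16:21]
i=22 'c': node 9→4 (fail-walked)
i=23 'e': node 4→1 (fail-walked)
i=24 'e': node 1→2
i=25 'd': node 2→3  ** P0@[23:25]
i=26 'a': node 3→0 (fail-walked)

Result: [[15,1],[21,1],[25,0]]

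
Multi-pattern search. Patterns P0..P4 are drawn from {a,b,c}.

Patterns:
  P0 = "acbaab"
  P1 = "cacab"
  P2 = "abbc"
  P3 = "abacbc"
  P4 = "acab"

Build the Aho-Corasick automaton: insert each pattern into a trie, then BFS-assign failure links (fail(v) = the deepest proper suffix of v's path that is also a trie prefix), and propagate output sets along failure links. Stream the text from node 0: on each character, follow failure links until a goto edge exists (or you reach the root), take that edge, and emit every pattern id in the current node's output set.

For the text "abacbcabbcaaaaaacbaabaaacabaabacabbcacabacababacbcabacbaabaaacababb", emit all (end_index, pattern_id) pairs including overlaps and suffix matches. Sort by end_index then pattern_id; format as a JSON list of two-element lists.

Build automaton:
Trie (insert patterns):
  0='ε' goto a→1 c→7
  1='a' goto b→12 c→2
  2='ac' goto a→19 b→3
  3='acb' goto a→4
  4='acba' goto a→5
  5='acbaa' goto b→6
  6='acbaab' goto ·  ←P0
  7='c' goto a→8
  8='ca' goto c→9
  9='cac' goto a→10
  10='caca' goto b→11
  11='cacab' goto ·  ←P1
  12='ab' goto a→15 b→13
  13='abb' goto c→14
  14='abbc' goto ·  ←P2
  15='aba' goto c→16
  16='abac' goto b→17
  17='abacb' goto c→18
  18='abacbc' goto ·  ←P3
  19='aca' goto b→20
  20='acab' goto ·  ←P4

BFS fail/out derivation:
  n1('a'): parent n0 fail=0; on 'a' 0 → fail=0;  out ∅∪∅=∅
  n7('c'): parent n0 fail=0; on 'c' 0 → fail=0;  out ∅∪∅=∅
  n2('ac'): parent n1 fail=0; on 'c' 0 → fail=7;  out ∅∪∅=∅
  n8('ca'): parent n7 fail=0; on 'a' 0 → fail=1;  out ∅∪∅=∅
  n12('ab'): parent n1 fail=0; on 'b' 0 → fail=0;  out ∅∪∅=∅
  n3('acb'): parent n2 fail=7; on 'b' 7→0 → fail=0;  out ∅∪∅=∅
  n9('cac'): parent n8 fail=1; on 'c' 1 → fail=2;  out ∅∪∅=∅
  n13('abb'): parent n12 fail=0; on 'b' 0 → fail=0;  out ∅∪∅=∅
  n15('aba'): parent n12 fail=0; on 'a' 0 → fail=1;  out ∅∪∅=∅
  n19('aca'): parent n2 fail=7; on 'a' 7 → fail=8;  out ∅∪∅=∅
  n4('acba'): parent n3 fail=0; on 'a' 0 → fail=1;  out ∅∪∅=∅
  n10('caca'): parent n9 fail=2; on 'a' 2 → fail=19;  out ∅∪∅=∅
  n14('abbc'): parent n13 fail=0; on 'c' 0 → fail=7;  out {2}∪∅={2}
  n16('abac'): parent n15 fail=1; on 'c' 1 → fail=2;  out ∅∪∅=∅
  n20('acab'): parent n19 fail=8; on 'b' 8→1 → fail=12;  out {4}∪∅={4}
  n5('acbaa'): parent n4 fail=1; on 'a' 1→0 → fail=1;  out ∅∪∅=∅
  n11('cacab'): parent n10 fail=19; on 'b' 19 → fail=20;  out {1}∪{4}={1,4}
  n17('abacb'): parent n16 fail=2; on 'b' 2 → fail=3;  out ∅∪∅=∅
  n6('acbaab'): parent n5 fail=1; on 'b' 1 → fail=12;  out {0}∪∅={0}
  n18('abacbc'): parent n17 fail=3; on 'c' 3→0 → fail=7;  out {3}∪∅={3}

Text stream:
i=0 'a': node 0→1
i=1 'b': node 1→12
i=2 'a': node 12→15
i=3 'c': node 15→16
i=4 'b': node 16→17
i=5 'c': node 17→18  emit P3@[0:5]
i=6 'a': node 18→8 ·f
i=7 'b': node 8→12 ·f
i=8 'b': node 12→13
i=9 'c': node 13→14  emit P2@[6:9]
i=10 'a': node 14→8 ·f
i=11 'a': node 8→1 ·f
i=12 'a': node 1→1 ·f
i=13 'a': node 1→1 ·f
i=14 'a': node 1→1 ·f
i=15 'a': node 1→1 ·f
i=16 'c': node 1→2
i=17 'b': node 2→3
i=18 'a': node 3→4
i=19 'a': node 4→5
i=20 'b': node 5→6  emit P0@[15:20]
i=21 'a': node 6→15 ·f
i=22 'a': node 15→1 ·f
i=23 'a': node 1→1 ·f
i=24 'c': node 1→2
i=25 'a': node 2→19
i=26 'b': node 19→20  emit P4@[23:26]
i=27 'a': node 20→15 ·f
i=28 'a': node 15→1 ·f
i=29 'b': node 1→12
i=30 'a': node 12→15
i=31 'c': node 15→16
i=32 'a': node 16→19 ·f
i=33 'b': node 19→20  emit P4@[30:33]
i=34 'b': node 20→13 ·f
i=35 'c': node 13→14  emit P2@[32:35]
i=36 'a': node 14→8 ·f
i=37 'c': node 8→9
i=38 'a': node 9→10
i=39 'b': node 10→11  emit P1@[35:39],P4@[36:39]
i=40 'a': node 11→15 ·f
i=41 'c': node 15→16
i=42 'a': node 16→19 ·f
i=43 'b': node 19→20  emit P4@[40:43]
i=44 'a': node 20→15 ·f
i=45 'b': node 15→12 ·f
i=46 'a': node 12→15
i=47 'c': node 15→16
i=48 'b': node 16→17
i=49 'c': node 17→18  emit P3@[44:49]
i=50 'a': node 18→8 ·f
i=51 'b': node 8→12 ·f
i=52 'a': node 12→15
i=53 'c': node 15→16
i=54 'b': node 16→17
i=55 'a': node 17→4 ·f
i=56 'a': node 4→5
i=57 'b': node 5→6  emit P0@[52:57]
i=58 'a': node 6→15 ·f
i=59 'a': node 15→1 ·f
i=60 'a': node 1→1 ·f
i=61 'c': node 1→2
i=62 'a': node 2→19
i=63 'b': node 19→20  emit P4@[60:63]
i=64 'a': node 20→15 ·f
i=65 'b': node 15→12 ·f
i=66 'b': node 12→13

Result: [[5,3],[9,2],[20,0],[26,4],[33,4],[35,2],[39,1],[39,4],[43,4],[49,3],[57,0],[63,4]]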